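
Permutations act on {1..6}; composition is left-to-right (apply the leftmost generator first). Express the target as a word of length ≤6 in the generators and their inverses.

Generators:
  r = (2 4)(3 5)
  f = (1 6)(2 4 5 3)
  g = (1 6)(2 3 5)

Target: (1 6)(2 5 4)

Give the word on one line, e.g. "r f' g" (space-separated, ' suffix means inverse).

  after f': (1 6)(2 3 5 4)
  after f': (2 5)(3 4)
  after g: (1 6)(3 4 5)
  after f': (2 3)
  after f': (1 6)(2 5 4)

f' f' g f' f'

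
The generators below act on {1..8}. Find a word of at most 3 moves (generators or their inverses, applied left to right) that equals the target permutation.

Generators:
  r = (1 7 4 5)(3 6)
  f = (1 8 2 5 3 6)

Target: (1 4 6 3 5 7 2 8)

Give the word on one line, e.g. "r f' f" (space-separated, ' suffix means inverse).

  after r': (1 5 4 7)(3 6)
  after r': (1 4)(5 7)
  after f': (1 4 6 3 5 7 2 8)

r' r' f'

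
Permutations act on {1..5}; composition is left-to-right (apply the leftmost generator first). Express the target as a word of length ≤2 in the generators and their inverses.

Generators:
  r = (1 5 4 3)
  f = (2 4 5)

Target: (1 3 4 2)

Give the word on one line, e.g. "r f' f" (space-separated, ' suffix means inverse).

  after f': (2 5 4)
  after r': (1 3 4 2)

f' r'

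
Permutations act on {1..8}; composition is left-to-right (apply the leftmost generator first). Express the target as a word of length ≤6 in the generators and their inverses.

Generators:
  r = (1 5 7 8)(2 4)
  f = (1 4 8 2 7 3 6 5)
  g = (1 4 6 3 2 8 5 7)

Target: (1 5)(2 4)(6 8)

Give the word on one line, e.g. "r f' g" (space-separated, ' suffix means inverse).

g' g' r g'

  after g': (1 7 5 8 2 3 6 4)
  after g': (1 5 2 6)(3 4 7 8)
  after r: (1 7)(2 6 5 4 8 3)
  after g': (1 5)(2 4)(6 8)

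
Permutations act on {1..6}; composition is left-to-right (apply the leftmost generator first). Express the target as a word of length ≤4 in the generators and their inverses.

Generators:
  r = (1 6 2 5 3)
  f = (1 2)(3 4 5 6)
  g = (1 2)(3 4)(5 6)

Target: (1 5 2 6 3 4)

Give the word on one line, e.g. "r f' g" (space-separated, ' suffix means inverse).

g r g' g'

  after g: (1 2)(3 4)(5 6)
  after r: (1 5 2 6 3 4)
  after g': (1 6 4 2 5)
  after g': (1 5 2 6 3 4)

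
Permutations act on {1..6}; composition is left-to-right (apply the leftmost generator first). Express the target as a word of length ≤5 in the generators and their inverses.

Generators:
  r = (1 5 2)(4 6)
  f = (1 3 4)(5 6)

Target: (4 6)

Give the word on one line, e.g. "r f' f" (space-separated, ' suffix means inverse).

  after r': (1 2 5)(4 6)
  after r': (1 5 2)
  after r': (4 6)

r' r' r'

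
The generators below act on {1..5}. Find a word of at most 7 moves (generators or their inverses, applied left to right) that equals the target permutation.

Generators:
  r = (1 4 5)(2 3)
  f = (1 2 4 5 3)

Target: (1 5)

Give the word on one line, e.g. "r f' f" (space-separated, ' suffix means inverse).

  after f: (1 2 4 5 3)
  after r': (1 3 5 2)
  after r': (1 2 5 3 4)
  after r': (1 3)(2 4 5)
  after f': (1 5)

f r' r' r' f'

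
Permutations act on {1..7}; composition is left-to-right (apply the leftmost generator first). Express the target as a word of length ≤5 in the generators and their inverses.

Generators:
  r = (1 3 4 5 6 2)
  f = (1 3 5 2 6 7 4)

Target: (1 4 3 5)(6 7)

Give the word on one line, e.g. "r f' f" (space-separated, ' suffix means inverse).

  after f': (1 4 7 6 2 5 3)
  after r': (1 3 2 4 7 5)
  after f: (1 5 3 6 7 2)
  after r': (1 4 3 5)(6 7)

f' r' f r'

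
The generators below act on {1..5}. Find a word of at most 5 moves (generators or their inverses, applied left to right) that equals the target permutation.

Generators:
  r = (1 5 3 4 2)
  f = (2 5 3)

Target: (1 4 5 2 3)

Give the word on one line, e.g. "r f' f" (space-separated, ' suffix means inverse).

f' r f' r'

  after f': (2 3 5)
  after r: (1 5)(2 4)
  after f': (1 2 4 3 5)
  after r': (1 4 5 2 3)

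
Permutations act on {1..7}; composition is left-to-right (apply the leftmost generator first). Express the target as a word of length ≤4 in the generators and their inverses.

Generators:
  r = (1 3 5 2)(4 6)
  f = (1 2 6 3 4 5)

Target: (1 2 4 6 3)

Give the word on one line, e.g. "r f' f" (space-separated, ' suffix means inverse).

  after r: (1 3 5 2)(4 6)
  after f: (1 4 3)(5 6)
  after f: (1 5 3 2 6)
  after r: (1 2 4 6 3)

r f f r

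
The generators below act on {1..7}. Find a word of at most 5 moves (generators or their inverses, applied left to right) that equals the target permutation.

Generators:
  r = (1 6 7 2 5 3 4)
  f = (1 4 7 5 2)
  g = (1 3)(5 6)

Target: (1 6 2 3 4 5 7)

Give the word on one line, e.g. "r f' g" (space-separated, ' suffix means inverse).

  after g: (1 3)(5 6)
  after r': (1 5)(2 7 6)(3 4)
  after f': (1 7 6 5 2 4 3)
  after r': (1 6 2 3 4 5 7)

g r' f' r'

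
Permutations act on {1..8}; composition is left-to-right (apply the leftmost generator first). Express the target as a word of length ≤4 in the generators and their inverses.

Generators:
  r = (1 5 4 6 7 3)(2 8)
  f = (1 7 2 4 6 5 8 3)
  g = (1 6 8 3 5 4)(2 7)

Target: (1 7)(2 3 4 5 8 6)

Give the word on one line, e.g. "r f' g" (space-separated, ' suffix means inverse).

f g f'

  after f: (1 7 2 4 6 5 8 3)
  after g: (1 2)(3 6 4 8 5)
  after f': (1 7)(2 3 4 5 8 6)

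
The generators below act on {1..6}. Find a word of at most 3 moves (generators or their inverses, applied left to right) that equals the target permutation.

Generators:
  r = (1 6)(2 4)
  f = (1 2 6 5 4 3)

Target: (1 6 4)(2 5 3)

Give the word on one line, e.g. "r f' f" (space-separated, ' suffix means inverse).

  after f: (1 2 6 5 4 3)
  after f: (1 6 4)(2 5 3)

f f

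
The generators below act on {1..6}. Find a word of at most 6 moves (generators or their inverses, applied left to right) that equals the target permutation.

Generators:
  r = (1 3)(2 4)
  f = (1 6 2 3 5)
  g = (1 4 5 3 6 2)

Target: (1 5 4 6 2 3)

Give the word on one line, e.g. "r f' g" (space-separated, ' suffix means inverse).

  after f': (1 5 3 2 6)
  after r: (1 5)(2 6 3 4)
  after g: (1 3 5 4)
  after f: (1 5 4 6 2 3)

f' r g f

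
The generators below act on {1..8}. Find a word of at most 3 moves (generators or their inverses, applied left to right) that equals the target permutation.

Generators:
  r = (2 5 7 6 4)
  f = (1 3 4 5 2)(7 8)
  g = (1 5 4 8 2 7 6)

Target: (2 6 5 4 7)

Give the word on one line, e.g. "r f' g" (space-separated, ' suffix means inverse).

  after r': (2 4 6 7 5)
  after r': (2 6 5 4 7)

r' r'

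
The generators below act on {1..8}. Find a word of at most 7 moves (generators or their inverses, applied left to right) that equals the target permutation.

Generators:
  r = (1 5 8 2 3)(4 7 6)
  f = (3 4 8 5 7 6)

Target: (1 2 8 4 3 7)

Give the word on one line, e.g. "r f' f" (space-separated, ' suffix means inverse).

  after f': (3 6 7 5 8 4)
  after f': (3 7 8)(4 6 5)
  after r': (1 3 4 7 5 6)(2 8)
  after r': (1 2 5 7)(3 6)
  after f': (1 2 8 4 3 7)

f' f' r' r' f'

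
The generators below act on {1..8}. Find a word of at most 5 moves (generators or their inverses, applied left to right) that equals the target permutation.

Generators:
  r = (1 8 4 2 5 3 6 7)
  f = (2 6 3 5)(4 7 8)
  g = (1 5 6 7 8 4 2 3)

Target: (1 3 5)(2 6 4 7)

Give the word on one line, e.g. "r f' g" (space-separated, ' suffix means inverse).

g f g

  after g: (1 5 6 7 8 4 2 3)
  after f: (1 2 5 3)(4 6 8 7)
  after g: (1 3 5)(2 6 4 7)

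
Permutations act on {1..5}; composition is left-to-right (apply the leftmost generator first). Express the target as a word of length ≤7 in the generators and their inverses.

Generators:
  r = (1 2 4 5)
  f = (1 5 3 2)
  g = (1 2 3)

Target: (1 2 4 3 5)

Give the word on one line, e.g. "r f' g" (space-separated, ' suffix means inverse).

  after g: (1 2 3)
  after r': (2 3 5 4)
  after f: (1 5 4)
  after r: (2 4)
  after f': (1 2 4 3 5)

g r' f r f'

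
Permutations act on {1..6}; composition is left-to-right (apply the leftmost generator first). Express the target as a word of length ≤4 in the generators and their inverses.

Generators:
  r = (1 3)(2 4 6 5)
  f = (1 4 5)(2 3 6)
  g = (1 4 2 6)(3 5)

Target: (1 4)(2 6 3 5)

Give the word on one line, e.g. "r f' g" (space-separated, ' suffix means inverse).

r g r r

  after r: (1 3)(2 4 6 5)
  after g: (1 5 6 3 4)
  after r: (1 2 4 3 6)
  after r: (1 4)(2 6 3 5)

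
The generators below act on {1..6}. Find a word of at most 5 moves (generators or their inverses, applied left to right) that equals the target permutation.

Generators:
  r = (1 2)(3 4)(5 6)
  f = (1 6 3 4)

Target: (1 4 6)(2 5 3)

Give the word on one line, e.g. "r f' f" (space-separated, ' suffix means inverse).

r f r' f'

  after r: (1 2)(3 4)(5 6)
  after f: (1 2 6 5 3)
  after r': (2 5 4 3)
  after f': (1 4 6)(2 5 3)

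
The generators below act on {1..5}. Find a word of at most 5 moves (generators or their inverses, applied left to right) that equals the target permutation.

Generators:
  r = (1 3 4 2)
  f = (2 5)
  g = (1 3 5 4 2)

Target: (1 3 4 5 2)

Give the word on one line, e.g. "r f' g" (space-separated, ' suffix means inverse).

  after r': (1 2 4 3)
  after g: (4 5)
  after r: (1 3 4 5 2)

r' g r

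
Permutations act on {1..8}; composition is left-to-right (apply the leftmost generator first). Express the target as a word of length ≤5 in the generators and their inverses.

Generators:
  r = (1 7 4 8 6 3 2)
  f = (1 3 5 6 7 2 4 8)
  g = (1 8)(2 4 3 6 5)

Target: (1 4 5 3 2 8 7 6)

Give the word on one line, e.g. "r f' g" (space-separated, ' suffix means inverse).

  after r: (1 7 4 8 6 3 2)
  after f: (1 2 3 4)(5 6)(7 8)
  after f: (1 4 3 8 2 5 7)
  after f: (1 8 4 5 2 6 7 3)
  after r': (1 4 5 3 2 8 7 6)

r f f f r'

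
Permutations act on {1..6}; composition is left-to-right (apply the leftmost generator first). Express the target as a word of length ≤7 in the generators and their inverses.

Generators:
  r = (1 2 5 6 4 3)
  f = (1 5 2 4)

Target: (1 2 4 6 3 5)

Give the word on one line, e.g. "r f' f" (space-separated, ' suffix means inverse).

r' r' f f r'

  after r': (1 3 4 6 5 2)
  after r': (1 4 5)(2 3 6)
  after f: (2 3 6 4)
  after f: (1 5 2 3 6)
  after r': (1 2 4 6 3 5)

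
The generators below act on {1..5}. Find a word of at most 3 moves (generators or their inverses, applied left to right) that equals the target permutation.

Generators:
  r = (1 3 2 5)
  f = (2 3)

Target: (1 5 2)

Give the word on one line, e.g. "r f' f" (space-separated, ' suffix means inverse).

  after f: (2 3)
  after r': (1 5 2)

f r'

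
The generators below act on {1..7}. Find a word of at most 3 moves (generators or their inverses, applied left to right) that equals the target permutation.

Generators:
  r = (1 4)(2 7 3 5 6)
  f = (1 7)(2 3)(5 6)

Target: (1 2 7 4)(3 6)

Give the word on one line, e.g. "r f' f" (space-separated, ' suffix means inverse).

  after f': (1 7)(2 3)(5 6)
  after r': (1 2 7 4)(3 6)

f' r'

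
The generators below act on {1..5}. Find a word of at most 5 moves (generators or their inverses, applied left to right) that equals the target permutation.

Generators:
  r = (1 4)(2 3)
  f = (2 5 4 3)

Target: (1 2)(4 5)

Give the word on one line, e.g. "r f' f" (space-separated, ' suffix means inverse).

r' f r f' r'

  after r': (1 4)(2 3)
  after f: (1 3 5 4)
  after r: (1 2 3 5)
  after f': (1 3 2 4 5)
  after r': (1 2)(4 5)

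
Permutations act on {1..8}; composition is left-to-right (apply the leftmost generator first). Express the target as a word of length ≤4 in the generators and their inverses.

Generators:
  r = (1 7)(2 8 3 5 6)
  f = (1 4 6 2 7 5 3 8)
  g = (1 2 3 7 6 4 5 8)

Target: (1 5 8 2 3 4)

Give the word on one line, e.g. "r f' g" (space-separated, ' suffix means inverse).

  after g': (1 8 5 4 6 7 3 2)
  after f': (1 3 6 2 8 7 5)
  after f': (1 5 8 2 3 4)

g' f' f'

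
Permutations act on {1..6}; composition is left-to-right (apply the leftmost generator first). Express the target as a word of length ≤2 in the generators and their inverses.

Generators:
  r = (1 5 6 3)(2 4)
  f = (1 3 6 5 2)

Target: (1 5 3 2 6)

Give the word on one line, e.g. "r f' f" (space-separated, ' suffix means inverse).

f' f'

  after f': (1 2 5 6 3)
  after f': (1 5 3 2 6)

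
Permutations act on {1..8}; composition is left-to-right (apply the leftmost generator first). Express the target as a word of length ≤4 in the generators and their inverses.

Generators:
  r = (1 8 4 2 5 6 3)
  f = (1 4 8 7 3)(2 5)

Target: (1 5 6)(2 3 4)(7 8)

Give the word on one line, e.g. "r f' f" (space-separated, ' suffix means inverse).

f r r

  after f: (1 4 8 7 3)(2 5)
  after r: (1 2 6 3 8 7)
  after r: (1 5 6)(2 3 4)(7 8)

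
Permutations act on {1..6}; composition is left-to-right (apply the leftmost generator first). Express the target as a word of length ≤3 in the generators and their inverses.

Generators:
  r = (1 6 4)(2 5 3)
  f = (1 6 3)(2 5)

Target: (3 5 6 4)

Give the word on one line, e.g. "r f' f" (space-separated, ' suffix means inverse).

r' r' f'

  after r': (1 4 6)(2 3 5)
  after r': (1 6 4)(2 5 3)
  after f': (3 5 6 4)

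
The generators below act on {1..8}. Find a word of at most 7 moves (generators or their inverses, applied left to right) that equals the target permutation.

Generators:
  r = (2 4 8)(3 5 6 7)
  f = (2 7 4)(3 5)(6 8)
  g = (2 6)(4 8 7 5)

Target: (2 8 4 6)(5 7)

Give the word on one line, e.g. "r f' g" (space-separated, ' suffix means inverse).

f f f f g'

  after f: (2 7 4)(3 5)(6 8)
  after f: (2 4 7)
  after f: (3 5)(6 8)
  after f: (2 7 4)
  after g': (2 8 4 6)(5 7)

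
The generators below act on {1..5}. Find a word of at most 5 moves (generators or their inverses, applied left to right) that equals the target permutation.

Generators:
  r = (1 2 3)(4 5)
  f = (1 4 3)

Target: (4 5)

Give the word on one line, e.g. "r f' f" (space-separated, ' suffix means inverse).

  after r: (1 2 3)(4 5)
  after r: (1 3 2)
  after r: (4 5)

r r r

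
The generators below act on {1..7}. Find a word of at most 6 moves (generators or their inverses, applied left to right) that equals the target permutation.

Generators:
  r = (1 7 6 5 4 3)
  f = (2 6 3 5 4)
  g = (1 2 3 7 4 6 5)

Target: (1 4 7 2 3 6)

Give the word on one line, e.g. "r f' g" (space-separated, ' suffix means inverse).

  after r': (1 3 4 5 6 7)
  after g': (1 2)(3 7 5 4 6)
  after g': (2 5 7 6)
  after g': (1 5 3 2 6)(4 7)
  after f: (1 4 7 2 3 6)

r' g' g' g' f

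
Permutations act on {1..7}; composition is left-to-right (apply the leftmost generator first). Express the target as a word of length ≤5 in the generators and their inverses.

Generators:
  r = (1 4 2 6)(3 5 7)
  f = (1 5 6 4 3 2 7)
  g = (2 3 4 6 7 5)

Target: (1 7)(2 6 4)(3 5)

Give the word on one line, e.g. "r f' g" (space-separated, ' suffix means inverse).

  after g: (2 3 4 6 7 5)
  after f: (1 5 7 6)
  after r: (1 7)(2 6 4)(3 5)

g f r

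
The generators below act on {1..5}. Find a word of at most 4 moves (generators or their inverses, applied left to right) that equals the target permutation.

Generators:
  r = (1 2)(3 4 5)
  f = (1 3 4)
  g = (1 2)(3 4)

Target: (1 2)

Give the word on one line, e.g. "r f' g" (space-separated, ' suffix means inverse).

  after r': (1 2)(3 5 4)
  after r': (3 4 5)
  after r': (1 2)

r' r' r'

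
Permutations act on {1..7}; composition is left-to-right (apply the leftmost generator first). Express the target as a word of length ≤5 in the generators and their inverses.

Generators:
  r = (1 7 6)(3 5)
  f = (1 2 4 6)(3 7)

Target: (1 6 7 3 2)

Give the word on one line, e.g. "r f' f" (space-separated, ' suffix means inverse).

  after f: (1 2 4 6)(3 7)
  after r': (1 2 4 7 5 3)
  after r': (1 2 4)(3 6 7)
  after f': (3 4 6)
  after f': (1 6 7 3 2)

f r' r' f' f'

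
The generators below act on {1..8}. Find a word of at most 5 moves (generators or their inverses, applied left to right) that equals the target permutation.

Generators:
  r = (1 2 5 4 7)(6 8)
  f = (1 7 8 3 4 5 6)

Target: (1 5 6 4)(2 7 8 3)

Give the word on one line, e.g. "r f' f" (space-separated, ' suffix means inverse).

  after f: (1 7 8 3 4 5 6)
  after r': (1 4 2)(3 5 8)(6 7)
  after r': (1 5 6 4)(2 7 8 3)

f r' r'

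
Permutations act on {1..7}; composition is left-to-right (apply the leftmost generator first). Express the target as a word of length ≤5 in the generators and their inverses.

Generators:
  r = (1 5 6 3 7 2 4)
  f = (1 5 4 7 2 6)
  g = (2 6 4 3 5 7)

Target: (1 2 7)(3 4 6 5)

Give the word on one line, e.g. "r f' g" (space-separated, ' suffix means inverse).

  after f: (1 5 4 7 2 6)
  after g: (1 7 6)(2 4)(3 5)
  after f: (1 2 7)(3 4 6 5)

f g f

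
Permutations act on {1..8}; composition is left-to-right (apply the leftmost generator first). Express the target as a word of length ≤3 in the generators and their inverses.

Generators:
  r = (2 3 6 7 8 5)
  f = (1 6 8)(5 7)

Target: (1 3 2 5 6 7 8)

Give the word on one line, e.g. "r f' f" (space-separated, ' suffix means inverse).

  after f: (1 6 8)(5 7)
  after r': (1 3 2 5 6 7 8)

f r'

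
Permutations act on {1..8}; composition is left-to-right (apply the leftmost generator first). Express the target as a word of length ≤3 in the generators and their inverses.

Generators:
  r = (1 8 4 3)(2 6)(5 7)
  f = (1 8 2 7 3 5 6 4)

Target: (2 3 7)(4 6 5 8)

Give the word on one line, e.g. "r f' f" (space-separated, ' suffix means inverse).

  after f': (1 4 6 5 3 7 2 8)
  after r': (1 8 3 5 4 2)(6 7)
  after r': (2 3 7)(4 6 5 8)

f' r' r'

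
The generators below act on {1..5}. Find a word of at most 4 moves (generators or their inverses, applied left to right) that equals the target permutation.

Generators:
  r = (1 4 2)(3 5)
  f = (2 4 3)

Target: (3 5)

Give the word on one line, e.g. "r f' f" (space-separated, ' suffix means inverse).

r r r

  after r: (1 4 2)(3 5)
  after r: (1 2 4)
  after r: (3 5)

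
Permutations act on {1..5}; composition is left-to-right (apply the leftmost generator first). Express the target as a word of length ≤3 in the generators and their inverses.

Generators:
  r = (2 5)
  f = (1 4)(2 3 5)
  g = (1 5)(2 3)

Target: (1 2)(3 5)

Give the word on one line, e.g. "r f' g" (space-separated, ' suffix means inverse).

r' g r'

  after r': (2 5)
  after g: (1 5 3 2)
  after r': (1 2)(3 5)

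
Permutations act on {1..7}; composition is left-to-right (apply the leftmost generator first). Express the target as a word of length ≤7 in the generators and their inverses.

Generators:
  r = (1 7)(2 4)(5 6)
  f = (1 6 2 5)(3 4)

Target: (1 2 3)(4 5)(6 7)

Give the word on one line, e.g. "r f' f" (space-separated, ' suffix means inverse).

r f r' f' f'

  after r: (1 7)(2 4)(5 6)
  after f: (1 7 6)(2 3 4 5)
  after r': (2 3)(4 6 7 5)
  after f': (1 5 3 6 7 2 4)
  after f': (1 2 3)(4 5)(6 7)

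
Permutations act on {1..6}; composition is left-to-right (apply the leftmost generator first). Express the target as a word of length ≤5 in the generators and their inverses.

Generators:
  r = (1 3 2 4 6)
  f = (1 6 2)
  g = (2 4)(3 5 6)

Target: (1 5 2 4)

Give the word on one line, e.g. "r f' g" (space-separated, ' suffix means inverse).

g f' f' g g

  after g: (2 4)(3 5 6)
  after f': (1 2 4 6 3 5)
  after f': (1 6 3 5 2 4)
  after g: (1 3 6 5 4)
  after g: (1 5 2 4)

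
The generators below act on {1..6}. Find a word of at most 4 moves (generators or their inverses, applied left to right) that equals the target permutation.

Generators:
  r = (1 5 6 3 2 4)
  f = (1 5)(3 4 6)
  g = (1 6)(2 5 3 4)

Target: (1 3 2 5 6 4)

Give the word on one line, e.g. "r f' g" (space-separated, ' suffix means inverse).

f g

  after f: (1 5)(3 4 6)
  after g: (1 3 2 5 6 4)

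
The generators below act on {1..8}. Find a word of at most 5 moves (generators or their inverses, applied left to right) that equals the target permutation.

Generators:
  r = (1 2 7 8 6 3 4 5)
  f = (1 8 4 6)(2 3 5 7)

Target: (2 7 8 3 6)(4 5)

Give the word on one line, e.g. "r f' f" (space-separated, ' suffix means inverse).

  after f': (1 6 4 8)(2 7 5 3)
  after r': (1 8 5 6 3)(4 7)
  after f: (1 4 2 3 8 7 6 5)
  after f: (1 6 7)(2 5 8)(3 4)
  after f: (2 7 8 3 6)(4 5)

f' r' f f f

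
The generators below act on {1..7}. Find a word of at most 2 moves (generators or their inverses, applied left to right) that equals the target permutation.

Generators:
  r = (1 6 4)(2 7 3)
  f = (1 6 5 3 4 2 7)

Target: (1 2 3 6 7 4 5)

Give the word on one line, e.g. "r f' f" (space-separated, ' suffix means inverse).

  after f': (1 7 2 4 3 5 6)
  after f': (1 2 3 6 7 4 5)

f' f'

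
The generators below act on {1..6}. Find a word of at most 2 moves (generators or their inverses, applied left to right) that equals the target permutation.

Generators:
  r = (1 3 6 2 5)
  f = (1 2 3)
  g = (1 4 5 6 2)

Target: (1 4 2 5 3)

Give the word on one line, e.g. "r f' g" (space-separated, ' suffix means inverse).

  after g: (1 4 5 6 2)
  after r': (1 4 2 5 3)

g r'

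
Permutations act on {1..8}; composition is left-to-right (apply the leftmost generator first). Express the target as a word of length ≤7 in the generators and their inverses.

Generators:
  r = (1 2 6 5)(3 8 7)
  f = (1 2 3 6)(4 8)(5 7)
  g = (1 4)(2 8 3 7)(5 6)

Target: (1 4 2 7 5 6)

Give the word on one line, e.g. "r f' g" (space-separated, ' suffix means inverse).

g' f' g r f

  after g': (1 4)(2 7 3 8)(5 6)
  after f': (1 8)(2 5 3 4 6 7)
  after g: (1 3)(2 6)(4 5 7 8)
  after r: (1 8 4)(2 5 3)
  after f: (1 4 2 7 5 6)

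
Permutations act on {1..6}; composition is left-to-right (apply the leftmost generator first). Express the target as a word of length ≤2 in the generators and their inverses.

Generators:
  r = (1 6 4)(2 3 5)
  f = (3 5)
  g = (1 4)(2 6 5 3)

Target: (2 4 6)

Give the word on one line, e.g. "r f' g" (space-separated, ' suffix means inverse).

g r

  after g: (1 4)(2 6 5 3)
  after r: (2 4 6)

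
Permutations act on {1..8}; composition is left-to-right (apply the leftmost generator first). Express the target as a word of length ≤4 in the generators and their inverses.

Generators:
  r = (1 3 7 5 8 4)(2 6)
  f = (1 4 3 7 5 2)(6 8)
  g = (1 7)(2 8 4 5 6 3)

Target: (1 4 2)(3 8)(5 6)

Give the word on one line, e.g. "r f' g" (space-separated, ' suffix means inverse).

  after r: (1 3 7 5 8 4)(2 6)
  after g': (1 6 3)(2 5)(4 7)
  after f': (1 8 6 4 3 2 7)
  after g: (1 4 2)(3 8)(5 6)

r g' f' g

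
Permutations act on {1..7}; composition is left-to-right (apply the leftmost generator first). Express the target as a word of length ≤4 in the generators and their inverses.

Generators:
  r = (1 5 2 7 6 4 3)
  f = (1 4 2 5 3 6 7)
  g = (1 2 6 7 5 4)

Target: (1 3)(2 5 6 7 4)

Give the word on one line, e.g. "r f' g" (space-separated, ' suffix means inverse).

  after g': (1 4 5 7 6 2)
  after r: (1 3)(2 5 6 7 4)

g' r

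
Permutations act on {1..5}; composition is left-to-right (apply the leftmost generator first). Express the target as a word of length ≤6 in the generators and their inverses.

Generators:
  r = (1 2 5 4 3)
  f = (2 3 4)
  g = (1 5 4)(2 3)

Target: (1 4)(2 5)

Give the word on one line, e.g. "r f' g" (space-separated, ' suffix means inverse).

f' g f' g

  after f': (2 4 3)
  after g: (1 5 4 2)
  after f': (1 5 3 2)
  after g: (1 4)(2 5)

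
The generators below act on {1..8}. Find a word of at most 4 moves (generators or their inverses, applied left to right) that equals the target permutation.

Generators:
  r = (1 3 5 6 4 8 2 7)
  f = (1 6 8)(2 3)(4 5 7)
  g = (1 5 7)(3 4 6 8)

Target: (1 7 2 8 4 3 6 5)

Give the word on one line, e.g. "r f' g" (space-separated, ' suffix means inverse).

  after f': (1 8 6)(2 3)(4 7 5)
  after r': (1 4 2)(3 8 5 6 7)
  after f': (1 7 2 8 4 3 6 5)

f' r' f'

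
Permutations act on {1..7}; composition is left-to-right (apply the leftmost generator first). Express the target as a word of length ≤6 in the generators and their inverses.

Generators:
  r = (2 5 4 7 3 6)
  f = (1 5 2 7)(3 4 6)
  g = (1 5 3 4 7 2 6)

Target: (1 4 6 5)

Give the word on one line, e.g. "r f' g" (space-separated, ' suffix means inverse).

  after f': (1 7 2 5)(3 6 4)
  after g: (1 2 3)(6 7)
  after f': (1 5)(2 6)(3 7 4)
  after r: (1 4 6 5)

f' g f' r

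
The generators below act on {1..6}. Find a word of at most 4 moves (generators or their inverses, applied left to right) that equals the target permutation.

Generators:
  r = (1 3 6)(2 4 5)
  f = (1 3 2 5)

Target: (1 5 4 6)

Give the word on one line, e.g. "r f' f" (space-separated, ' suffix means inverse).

r f r'

  after r: (1 3 6)(2 4 5)
  after f: (1 2 4)(3 6)
  after r': (1 5 4 6)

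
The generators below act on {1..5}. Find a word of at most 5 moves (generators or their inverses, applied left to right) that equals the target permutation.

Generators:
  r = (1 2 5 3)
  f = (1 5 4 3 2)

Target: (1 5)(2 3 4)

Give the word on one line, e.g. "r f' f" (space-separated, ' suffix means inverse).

  after f': (1 2 3 4 5)
  after f': (1 3 5 2 4)
  after f': (1 4 2 5 3)
  after r': (1 4)
  after f': (1 5)(2 3 4)

f' f' f' r' f'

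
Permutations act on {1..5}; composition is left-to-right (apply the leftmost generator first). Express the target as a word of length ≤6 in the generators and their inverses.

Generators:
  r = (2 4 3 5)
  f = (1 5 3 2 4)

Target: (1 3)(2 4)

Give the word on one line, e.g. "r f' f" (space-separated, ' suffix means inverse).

f' r r f

  after f': (1 4 2 3 5)
  after r: (1 3 2 5)
  after r: (1 5)(3 4)
  after f: (1 3)(2 4)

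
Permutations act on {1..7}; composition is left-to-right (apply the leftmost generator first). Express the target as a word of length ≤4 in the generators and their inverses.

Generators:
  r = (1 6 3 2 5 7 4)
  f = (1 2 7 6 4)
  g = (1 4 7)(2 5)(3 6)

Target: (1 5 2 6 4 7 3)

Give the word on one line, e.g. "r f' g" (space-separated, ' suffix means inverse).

  after g: (1 4 7)(2 5)(3 6)
  after r': (1 7 4 5 3)
  after f': (1 2)(3 4 5)(6 7)
  after r: (1 5 2 6 4 7 3)

g r' f' r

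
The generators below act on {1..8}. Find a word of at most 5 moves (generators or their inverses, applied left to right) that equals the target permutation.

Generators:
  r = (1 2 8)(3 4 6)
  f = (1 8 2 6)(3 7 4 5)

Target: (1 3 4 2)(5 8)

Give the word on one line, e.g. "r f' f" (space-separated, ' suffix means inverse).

r f' r f' r

  after r: (1 2 8)(3 4 6)
  after f': (1 8 6 5 4 2)(3 7)
  after r: (3 7 4 8)(5 6)
  after f': (1 6 4)(2 8 5)
  after r: (1 3 4 2)(5 8)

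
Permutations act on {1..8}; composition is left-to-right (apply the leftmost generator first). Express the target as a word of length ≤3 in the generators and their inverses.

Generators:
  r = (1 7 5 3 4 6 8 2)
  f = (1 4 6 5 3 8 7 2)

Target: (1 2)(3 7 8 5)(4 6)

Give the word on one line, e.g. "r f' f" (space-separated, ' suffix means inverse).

  after r: (1 7 5 3 4 6 8 2)
  after f': (1 8 7 6 3)
  after r: (1 2)(3 7 8 5)(4 6)

r f' r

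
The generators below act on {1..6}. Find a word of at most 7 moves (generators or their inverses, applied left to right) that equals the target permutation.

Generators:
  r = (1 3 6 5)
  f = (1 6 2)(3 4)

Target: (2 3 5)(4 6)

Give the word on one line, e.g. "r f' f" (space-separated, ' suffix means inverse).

  after r': (1 5 6 3)
  after f: (1 5 2)(3 6 4)
  after r': (1 6 4)(2 5)
  after r': (1 3)(2 6 4 5)
  after r': (2 3 5)(4 6)

r' f r' r' r'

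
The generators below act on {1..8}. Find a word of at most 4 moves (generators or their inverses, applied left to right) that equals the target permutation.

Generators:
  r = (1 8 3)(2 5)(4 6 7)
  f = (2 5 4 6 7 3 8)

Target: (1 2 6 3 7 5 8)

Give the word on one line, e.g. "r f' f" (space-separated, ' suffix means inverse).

r f r' f'

  after r: (1 8 3)(2 5)(4 6 7)
  after f: (1 2 4 7 6 3)
  after r': (1 5 2 7 4 6 8)
  after f': (1 2 6 3 7 5 8)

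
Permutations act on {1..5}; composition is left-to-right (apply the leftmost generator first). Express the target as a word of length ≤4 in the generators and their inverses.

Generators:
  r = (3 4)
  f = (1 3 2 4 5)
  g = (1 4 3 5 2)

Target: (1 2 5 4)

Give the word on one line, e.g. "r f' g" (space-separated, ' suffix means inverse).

  after g': (1 2 5 3 4)
  after r': (1 2 5 4)

g' r'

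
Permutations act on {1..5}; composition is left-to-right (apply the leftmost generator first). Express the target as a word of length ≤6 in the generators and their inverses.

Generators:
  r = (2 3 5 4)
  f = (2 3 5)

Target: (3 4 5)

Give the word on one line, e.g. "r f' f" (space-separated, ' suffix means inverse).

f f r f r

  after f: (2 3 5)
  after f: (2 5 3)
  after r: (2 4)
  after f: (2 4 3 5)
  after r: (3 4 5)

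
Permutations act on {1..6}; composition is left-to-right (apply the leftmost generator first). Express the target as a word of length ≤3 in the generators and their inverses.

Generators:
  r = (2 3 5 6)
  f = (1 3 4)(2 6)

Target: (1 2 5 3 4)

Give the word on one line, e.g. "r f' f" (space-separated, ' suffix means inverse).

  after f: (1 3 4)(2 6)
  after r': (1 2 5 3 4)

f r'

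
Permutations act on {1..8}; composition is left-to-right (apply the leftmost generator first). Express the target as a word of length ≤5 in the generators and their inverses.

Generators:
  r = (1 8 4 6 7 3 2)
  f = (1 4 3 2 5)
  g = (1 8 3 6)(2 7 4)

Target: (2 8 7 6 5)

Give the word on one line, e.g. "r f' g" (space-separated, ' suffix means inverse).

  after f: (1 4 3 2 5)
  after g: (1 2 5 8 3 7 4 6)
  after f: (1 5 8 2)(3 7)(4 6)
  after g: (1 5 3 4)(2 8 7 6)
  after f: (2 8 7 6 5)

f g f g f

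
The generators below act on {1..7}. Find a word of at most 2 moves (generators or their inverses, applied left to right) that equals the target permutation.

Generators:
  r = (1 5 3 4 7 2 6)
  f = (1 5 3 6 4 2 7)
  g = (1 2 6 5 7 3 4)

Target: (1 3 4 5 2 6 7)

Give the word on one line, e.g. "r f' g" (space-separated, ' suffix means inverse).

  after g': (1 4 3 7 5 6 2)
  after r': (1 3 4 5 2 6 7)

g' r'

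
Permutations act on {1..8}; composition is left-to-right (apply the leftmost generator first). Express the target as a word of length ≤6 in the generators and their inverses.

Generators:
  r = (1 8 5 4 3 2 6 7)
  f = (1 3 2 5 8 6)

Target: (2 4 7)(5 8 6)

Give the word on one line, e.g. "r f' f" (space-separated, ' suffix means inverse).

  after r': (1 7 6 2 3 4 5 8)
  after f: (1 7)(3 4 8)(5 6)
  after f: (1 7 3 4 6 8 2 5)
  after r: (2 4 7)(5 8 6)

r' f f r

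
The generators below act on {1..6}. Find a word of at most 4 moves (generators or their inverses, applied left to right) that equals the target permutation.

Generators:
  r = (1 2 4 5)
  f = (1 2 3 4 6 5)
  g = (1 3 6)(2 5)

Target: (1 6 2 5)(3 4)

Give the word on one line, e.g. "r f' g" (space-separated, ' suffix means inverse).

f r' g' r'

  after f: (1 2 3 4 6 5)
  after r': (2 3)(4 6)
  after g': (1 6 4 3 5 2)
  after r': (1 6 2 5)(3 4)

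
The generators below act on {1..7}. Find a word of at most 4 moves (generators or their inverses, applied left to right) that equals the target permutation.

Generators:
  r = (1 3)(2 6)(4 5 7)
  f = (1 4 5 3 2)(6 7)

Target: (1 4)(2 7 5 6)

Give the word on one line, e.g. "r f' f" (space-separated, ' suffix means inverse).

f f r'

  after f: (1 4 5 3 2)(6 7)
  after f: (1 5 2 4 3)
  after r': (1 4)(2 7 5 6)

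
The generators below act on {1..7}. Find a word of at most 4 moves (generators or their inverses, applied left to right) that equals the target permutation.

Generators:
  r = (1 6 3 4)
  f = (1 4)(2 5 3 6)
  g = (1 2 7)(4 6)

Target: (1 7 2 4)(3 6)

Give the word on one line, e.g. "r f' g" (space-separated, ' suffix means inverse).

g' r'

  after g': (1 7 2)(4 6)
  after r': (1 7 2 4)(3 6)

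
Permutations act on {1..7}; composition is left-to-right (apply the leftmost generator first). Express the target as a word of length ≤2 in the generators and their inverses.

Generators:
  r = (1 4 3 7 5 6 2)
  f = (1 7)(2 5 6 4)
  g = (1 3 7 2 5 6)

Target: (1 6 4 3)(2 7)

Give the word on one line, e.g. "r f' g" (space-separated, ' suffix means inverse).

  after r: (1 4 3 7 5 6 2)
  after f': (1 6 4 3)(2 7)

r f'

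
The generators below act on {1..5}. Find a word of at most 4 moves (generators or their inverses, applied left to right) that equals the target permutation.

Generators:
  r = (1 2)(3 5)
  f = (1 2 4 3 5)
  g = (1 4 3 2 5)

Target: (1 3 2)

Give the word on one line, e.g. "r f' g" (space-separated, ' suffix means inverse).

g g f r

  after g: (1 4 3 2 5)
  after g: (1 3 5 4 2)
  after f: (1 5 3)
  after r: (1 3 2)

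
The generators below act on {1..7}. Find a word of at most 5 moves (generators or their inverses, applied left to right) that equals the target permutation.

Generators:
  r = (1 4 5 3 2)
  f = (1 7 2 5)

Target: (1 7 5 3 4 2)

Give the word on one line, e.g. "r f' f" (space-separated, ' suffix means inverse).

f r' r'

  after f: (1 7 2 5)
  after r': (1 7 3 5 2 4)
  after r': (1 7 5 3 4 2)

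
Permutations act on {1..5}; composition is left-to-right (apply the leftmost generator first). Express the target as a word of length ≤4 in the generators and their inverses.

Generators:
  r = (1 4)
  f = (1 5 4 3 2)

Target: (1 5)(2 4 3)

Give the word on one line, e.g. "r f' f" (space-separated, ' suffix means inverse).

f r'

  after f: (1 5 4 3 2)
  after r': (1 5)(2 4 3)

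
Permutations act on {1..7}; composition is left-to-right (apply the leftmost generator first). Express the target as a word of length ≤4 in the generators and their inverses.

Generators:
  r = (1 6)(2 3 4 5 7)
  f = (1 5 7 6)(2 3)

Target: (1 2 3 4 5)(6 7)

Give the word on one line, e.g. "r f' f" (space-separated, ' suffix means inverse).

f f r

  after f: (1 5 7 6)(2 3)
  after f: (1 7)(5 6)
  after r: (1 2 3 4 5)(6 7)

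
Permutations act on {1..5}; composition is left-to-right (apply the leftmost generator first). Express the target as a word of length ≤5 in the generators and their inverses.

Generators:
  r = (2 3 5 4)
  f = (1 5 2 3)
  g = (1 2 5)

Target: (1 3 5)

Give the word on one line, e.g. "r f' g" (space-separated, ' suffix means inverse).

  after g': (1 5 2)
  after f: (1 2 5 3)
  after f: (1 3 5)

g' f f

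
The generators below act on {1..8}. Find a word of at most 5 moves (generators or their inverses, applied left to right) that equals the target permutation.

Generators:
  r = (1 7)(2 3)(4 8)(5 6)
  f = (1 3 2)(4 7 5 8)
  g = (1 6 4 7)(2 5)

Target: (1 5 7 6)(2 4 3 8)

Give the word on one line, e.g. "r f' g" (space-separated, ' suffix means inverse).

  after f: (1 3 2)(4 7 5 8)
  after g: (1 3 5 8 7 2 6 4)
  after f: (1 2 6 7)(3 8 5 4)
  after g: (1 5 7 6)(2 4 3 8)

f g f g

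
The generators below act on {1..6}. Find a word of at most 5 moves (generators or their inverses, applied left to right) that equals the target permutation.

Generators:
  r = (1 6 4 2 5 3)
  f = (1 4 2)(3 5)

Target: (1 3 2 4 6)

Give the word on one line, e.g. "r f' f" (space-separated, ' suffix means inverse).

f f f r'

  after f: (1 4 2)(3 5)
  after f: (1 2 4)
  after f: (3 5)
  after r': (1 3 2 4 6)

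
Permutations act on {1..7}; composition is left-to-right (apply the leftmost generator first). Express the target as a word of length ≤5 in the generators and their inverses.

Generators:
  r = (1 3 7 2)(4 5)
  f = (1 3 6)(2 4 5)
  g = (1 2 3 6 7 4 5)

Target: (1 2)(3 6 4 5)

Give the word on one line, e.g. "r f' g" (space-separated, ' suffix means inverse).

r' g' f' g' g'

  after r': (1 2 7 3)(4 5)
  after g': (2 6 3 5 7)
  after f': (1 6)(2 3 4)(5 7)
  after g': (1 3 7 4)(5 6)
  after g': (1 2)(3 6 4 5)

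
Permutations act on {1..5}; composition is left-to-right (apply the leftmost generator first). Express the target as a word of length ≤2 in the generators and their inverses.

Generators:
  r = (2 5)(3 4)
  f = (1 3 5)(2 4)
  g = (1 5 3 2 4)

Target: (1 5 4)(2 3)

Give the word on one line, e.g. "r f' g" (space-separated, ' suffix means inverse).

  after r: (2 5)(3 4)
  after f': (1 5 4)(2 3)

r f'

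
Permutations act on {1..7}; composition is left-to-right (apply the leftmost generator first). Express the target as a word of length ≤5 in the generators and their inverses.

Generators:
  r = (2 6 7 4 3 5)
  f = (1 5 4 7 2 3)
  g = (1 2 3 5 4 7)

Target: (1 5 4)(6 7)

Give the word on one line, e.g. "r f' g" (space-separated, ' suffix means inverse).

  after g: (1 2 3 5 4 7)
  after g: (1 3 4)(2 5 7)
  after r: (1 5 4)(6 7)

g g r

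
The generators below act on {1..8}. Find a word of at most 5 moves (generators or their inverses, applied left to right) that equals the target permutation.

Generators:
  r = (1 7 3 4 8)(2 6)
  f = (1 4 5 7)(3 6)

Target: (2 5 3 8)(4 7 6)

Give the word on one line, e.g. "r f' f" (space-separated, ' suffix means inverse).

r f r' f' r

  after r: (1 7 3 4 8)(2 6)
  after f: (2 3 5 7 6)(4 8)
  after r': (1 8 3 5)(2 7)
  after f': (1 8 6 3 4)(2 5 7)
  after r: (2 5 3 8)(4 7 6)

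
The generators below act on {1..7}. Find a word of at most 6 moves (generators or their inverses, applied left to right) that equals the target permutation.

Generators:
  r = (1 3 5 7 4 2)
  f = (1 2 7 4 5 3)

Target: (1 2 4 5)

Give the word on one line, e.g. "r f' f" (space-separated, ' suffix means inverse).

f' f' r r r

  after f': (1 3 5 4 7 2)
  after f': (1 5 7)(2 3 4)
  after r: (1 7 3 2 5 4)
  after r: (1 4 3)(2 7 5)
  after r: (1 2 4 5)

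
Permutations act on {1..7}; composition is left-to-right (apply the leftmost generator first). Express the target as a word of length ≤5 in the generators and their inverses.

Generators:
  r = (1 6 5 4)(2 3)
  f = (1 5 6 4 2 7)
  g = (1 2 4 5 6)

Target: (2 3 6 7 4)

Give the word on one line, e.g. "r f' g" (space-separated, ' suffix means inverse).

r f' f'

  after r: (1 6 5 4)(2 3)
  after f': (1 5 6)(2 3 4 7)
  after f': (2 3 6 7 4)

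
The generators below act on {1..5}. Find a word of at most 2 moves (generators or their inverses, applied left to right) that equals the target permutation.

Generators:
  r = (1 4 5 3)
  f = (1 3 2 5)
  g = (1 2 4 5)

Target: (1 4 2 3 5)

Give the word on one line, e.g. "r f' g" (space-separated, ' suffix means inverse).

r f'

  after r: (1 4 5 3)
  after f': (1 4 2 3 5)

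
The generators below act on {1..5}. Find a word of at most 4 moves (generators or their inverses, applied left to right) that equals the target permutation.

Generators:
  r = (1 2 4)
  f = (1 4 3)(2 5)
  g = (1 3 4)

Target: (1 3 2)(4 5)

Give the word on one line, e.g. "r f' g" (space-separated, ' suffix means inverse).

r' f r

  after r': (1 4 2)
  after f: (1 3)(2 4 5)
  after r: (1 3 2)(4 5)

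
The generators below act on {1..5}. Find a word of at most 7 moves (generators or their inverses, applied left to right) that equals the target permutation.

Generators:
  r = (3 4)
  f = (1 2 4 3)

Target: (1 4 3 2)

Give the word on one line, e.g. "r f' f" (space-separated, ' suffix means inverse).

r f f f r'

  after r: (3 4)
  after f: (1 2 4)
  after f: (1 4 2 3)
  after f: (1 3 2)
  after r': (1 4 3 2)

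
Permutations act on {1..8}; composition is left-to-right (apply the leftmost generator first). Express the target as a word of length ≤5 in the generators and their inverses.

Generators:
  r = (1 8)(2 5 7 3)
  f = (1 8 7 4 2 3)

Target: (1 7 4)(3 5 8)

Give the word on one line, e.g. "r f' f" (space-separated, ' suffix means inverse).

r f' f' r'

  after r: (1 8)(2 5 7 3)
  after f': (2 5 8 3 4 7)
  after f': (1 3 7 4 8 2 5)
  after r': (1 7 4)(3 5 8)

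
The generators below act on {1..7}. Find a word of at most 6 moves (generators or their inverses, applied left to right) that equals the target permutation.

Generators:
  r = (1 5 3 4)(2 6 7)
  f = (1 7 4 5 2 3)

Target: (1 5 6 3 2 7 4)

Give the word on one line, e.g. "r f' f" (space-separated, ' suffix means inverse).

r f' r' r'

  after r: (1 5 3 4)(2 6 7)
  after f': (1 4 3 7 5 2 6)
  after r': (1 3 6 4 5 7)
  after r': (1 5 6 3 2 7 4)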